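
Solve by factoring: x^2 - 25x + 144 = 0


We need two numbers that multiply to 144 and add to -25.
Those numbers are -9 and -16 (since (-9) * (-16) = 144 and (-9) + (-16) = -25).
So x^2 - 25x + 144 = (x - 9)(x - 16) = 0
Setting each factor to zero: x = 9 or x = 16

x = 9, x = 16


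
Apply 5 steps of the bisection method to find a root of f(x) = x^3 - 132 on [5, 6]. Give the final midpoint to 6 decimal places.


f(x) = x^3 - 132
f(5) = -7 < 0
f(6) = 84 > 0

Step 1: midpoint = (5.000000 + 6.000000)/2 = 5.500000
  f(5.500000) = 34.375000
  f(mid) > 0, so root is in [5.000000, 5.500000]

Step 2: midpoint = (5.000000 + 5.500000)/2 = 5.250000
  f(5.250000) = 12.703125
  f(mid) > 0, so root is in [5.000000, 5.250000]

Step 3: midpoint = (5.000000 + 5.250000)/2 = 5.125000
  f(5.125000) = 2.611328
  f(mid) > 0, so root is in [5.000000, 5.125000]

Step 4: midpoint = (5.000000 + 5.125000)/2 = 5.062500
  f(5.062500) = -2.253662
  f(mid) < 0, so root is in [5.062500, 5.125000]

Step 5: midpoint = (5.062500 + 5.125000)/2 = 5.093750
  f(5.093750) = 0.163910
  f(mid) > 0, so root is in [5.062500, 5.093750]

midpoint = 5.093750


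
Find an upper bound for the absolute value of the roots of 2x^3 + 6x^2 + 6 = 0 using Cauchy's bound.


Cauchy's bound: all roots r satisfy |r| <= 1 + max(|a_i/a_n|) for i = 0,...,n-1
where a_n is the leading coefficient.

Coefficients: [2, 6, 0, 6]
Leading coefficient a_n = 2
Ratios |a_i/a_n|: 3, 0, 3
Maximum ratio: 3
Cauchy's bound: |r| <= 1 + 3 = 4

Upper bound = 4


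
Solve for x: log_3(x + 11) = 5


Convert to exponential form: x + 11 = 3^5 = 243
x = 243 - 11 = 232
Check: log_3(232 + 11) = log_3(243) = log_3(243) = 5 ✓

x = 232


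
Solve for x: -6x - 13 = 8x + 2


Starting with: -6x - 13 = 8x + 2
Move all x terms to left: (-6 - 8)x = 2 + 13
Simplify: -14x = 15
Divide both sides by -14: x = -15/14

x = -15/14


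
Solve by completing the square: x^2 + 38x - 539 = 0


Start: x^2 + 38x - 539 = 0
Move constant: x^2 + 38x = 539
Half of 38 is 19, squared is 361
Add 361 to both sides: x^2 + 38x + 361 = 900
(x + 19)^2 = 900
x + 19 = ±30
x = -19 + 30 = 11 or x = -19 - 30 = -49

x = -49, x = 11


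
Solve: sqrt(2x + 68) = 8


Square both sides: 2x + 68 = 8^2 = 64
2x = 64 - 68 = -4
x = -2
Check: sqrt(2*(-2) + 68) = sqrt(64) = 8 ✓

x = -2


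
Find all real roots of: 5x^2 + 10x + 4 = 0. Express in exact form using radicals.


Using the quadratic formula: x = (-b ± sqrt(b^2 - 4ac)) / (2a)
Here a = 5, b = 10, c = 4
Discriminant = b^2 - 4ac = 10^2 - 4(5)(4) = 100 - 80 = 20
Since discriminant = 20 > 0, there are two real roots.
x = (-10 ± 2*sqrt(5)) / 10
Simplifying: x = (-5 ± sqrt(5)) / 5
Numerically: x ≈ -0.5528 or x ≈ -1.4472

x = (-5 + sqrt(5)) / 5 or x = (-5 - sqrt(5)) / 5


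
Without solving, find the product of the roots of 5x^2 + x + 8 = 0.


By Vieta's formulas for ax^2 + bx + c = 0:
  Sum of roots = -b/a
  Product of roots = c/a

Here a = 5, b = 1, c = 8
Sum = -(1)/5 = -1/5
Product = 8/5 = 8/5

Product = 8/5


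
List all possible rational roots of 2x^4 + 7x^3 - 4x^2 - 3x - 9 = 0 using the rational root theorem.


Rational root theorem: possible roots are ±p/q where:
  p divides the constant term (-9): p ∈ {1, 3, 9}
  q divides the leading coefficient (2): q ∈ {1, 2}

All possible rational roots: -9, -9/2, -3, -3/2, -1, -1/2, 1/2, 1, 3/2, 3, 9/2, 9

-9, -9/2, -3, -3/2, -1, -1/2, 1/2, 1, 3/2, 3, 9/2, 9


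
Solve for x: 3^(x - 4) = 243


Express both sides with the same base.
243 = 3^5
Since the bases match, equate exponents: x - 4 = 5
So x = 5 - (-4) = 9

x = 9


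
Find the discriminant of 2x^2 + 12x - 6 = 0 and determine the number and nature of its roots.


For ax^2 + bx + c = 0, discriminant D = b^2 - 4ac
Here a = 2, b = 12, c = -6
D = (12)^2 - 4(2)(-6) = 144 + 48 = 192

D = 192 > 0 but not a perfect square
The equation has 2 distinct real irrational roots.

Discriminant = 192, 2 distinct real irrational roots


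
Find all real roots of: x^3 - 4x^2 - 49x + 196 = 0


Let p(x) = x^3 - 4x^2 - 49x + 196. By the rational root theorem (leading coefficient 1), any rational root is an integer divisor of 196: try ±1, ±2, ... in turn.
Test x = 1: value = 144 ≠ 0.
Test x = -1: value = 240 ≠ 0.
Test x = 2: value = 90 ≠ 0.
Test x = -2: value = 270 ≠ 0.
Test x = 4: value = 0 ✓, so (x - 4) is a factor.
Synthetic division by (x - 4): bring down 1; 1(4) - 4 = 0; 0(4) - 49 = -49; (-49)(4) + 196 = 0 → quotient x^2 - 49, remainder 0.
Solve the quadratic x^2 - 49 = 0: discriminant = 0^2 - 4(1)(-49) = 0 + 196 = 196.
sqrt(196) = 14, so x = (0 ± 14)/2: x = 7 or x = -7.

x = -7, x = 4, x = 7


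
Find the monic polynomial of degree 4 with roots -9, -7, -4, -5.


A monic polynomial with roots -9, -7, -4, -5 is:
p(x) = (x + 9)(x + 7)(x + 4)(x + 5)
After multiplying by (x + 9): x + 9
After multiplying by (x + 7): x^2 + 16x + 63
After multiplying by (x + 4): x^3 + 20x^2 + 127x + 252
After multiplying by (x + 5): x^4 + 25x^3 + 227x^2 + 887x + 1260

x^4 + 25x^3 + 227x^2 + 887x + 1260


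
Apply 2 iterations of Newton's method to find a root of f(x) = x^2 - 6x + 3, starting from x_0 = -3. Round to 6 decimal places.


Newton's method: x_(n+1) = x_n - f(x_n)/f'(x_n)
f(x) = x^2 - 6x + 3
f'(x) = 2x - 6

Iteration 1:
  f(-3.000000) = 30.000000
  f'(-3.000000) = -12.000000
  x_1 = -3.000000 - (30.000000)/(-12.000000) = -0.500000

Iteration 2:
  f(-0.500000) = 6.250000
  f'(-0.500000) = -7.000000
  x_2 = -0.500000 - (6.250000)/(-7.000000) = 0.392857

x_2 = 0.392857


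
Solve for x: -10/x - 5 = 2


Subtract -5 from both sides: -10/x = 7
Multiply both sides by x: -10 = 7 * x
Divide by 7: x = -10/7

x = -10/7


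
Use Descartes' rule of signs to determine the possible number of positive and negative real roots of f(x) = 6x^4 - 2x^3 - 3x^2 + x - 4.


Descartes' rule of signs:

For positive roots, count sign changes in f(x) = 6x^4 - 2x^3 - 3x^2 + x - 4:
Signs of coefficients: +, -, -, +, -
Number of sign changes: 3
Possible positive real roots: 3, 1

For negative roots, examine f(-x) = 6x^4 + 2x^3 - 3x^2 - x - 4:
Signs of coefficients: +, +, -, -, -
Number of sign changes: 1
Possible negative real roots: 1

Positive roots: 3 or 1; Negative roots: 1


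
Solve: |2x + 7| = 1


An absolute value equation |expr| = 1 gives two cases:
Case 1: 2x + 7 = 1
  2x = -6, so x = -3
Case 2: 2x + 7 = -1
  2x = -8, so x = -4

x = -4, x = -3


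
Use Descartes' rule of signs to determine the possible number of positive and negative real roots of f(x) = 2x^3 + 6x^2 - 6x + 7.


Descartes' rule of signs:

For positive roots, count sign changes in f(x) = 2x^3 + 6x^2 - 6x + 7:
Signs of coefficients: +, +, -, +
Number of sign changes: 2
Possible positive real roots: 2, 0

For negative roots, examine f(-x) = -2x^3 + 6x^2 + 6x + 7:
Signs of coefficients: -, +, +, +
Number of sign changes: 1
Possible negative real roots: 1

Positive roots: 2 or 0; Negative roots: 1


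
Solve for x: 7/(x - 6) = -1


Multiply both sides by (x - 6): 7 = -1(x - 6)
Distribute: 7 = -x + 6
-x = 7 - 6 = 1
x = -1

x = -1


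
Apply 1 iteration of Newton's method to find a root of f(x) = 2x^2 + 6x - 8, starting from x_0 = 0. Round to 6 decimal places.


Newton's method: x_(n+1) = x_n - f(x_n)/f'(x_n)
f(x) = 2x^2 + 6x - 8
f'(x) = 4x + 6

Iteration 1:
  f(0.000000) = -8.000000
  f'(0.000000) = 6.000000
  x_1 = 0.000000 - (-8.000000)/(6.000000) = 1.333333

x_1 = 1.333333


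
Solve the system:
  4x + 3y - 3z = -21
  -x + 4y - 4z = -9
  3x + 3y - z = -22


Using Cramer's rule. Expand each determinant along the first row.
D  = 4*[4*(-1) - (-4)*3] - 3*[(-1)*(-1) - (-4)*3] + (-3)*[(-1)*3 - 4*3]
  = 4*(8) - 3*(13) + (-3)*(-15) = 38
Dx = (-21)*[4*(-1) - (-4)*3] - 3*[(-9)*(-1) - (-4)*(-22)] + (-3)*[(-9)*3 - 4*(-22)]
  = (-21)*(8) - 3*(-79) + (-3)*(61) = -114
Dy = 4*[(-9)*(-1) - (-4)*(-22)] - (-21)*[(-1)*(-1) - (-4)*3] + (-3)*[(-1)*(-22) - (-9)*3]
  = 4*(-79) - (-21)*(13) + (-3)*(49) = -190
Dz = 4*[4*(-22) - (-9)*3] - 3*[(-1)*(-22) - (-9)*3] + (-21)*[(-1)*3 - 4*3]
  = 4*(-61) - 3*(49) + (-21)*(-15) = -76
x = Dx/D = -114/38 = -3, y = Dy/D = -190/38 = -5, z = Dz/D = -76/38 = -2
Check eq1: (4)(-3) + (3)(-5) + (-3)(-2) = -21 = -21 ✓
Check eq2: (-1)(-3) + (4)(-5) + (-4)(-2) = -9 = -9 ✓
Check eq3: (3)(-3) + (3)(-5) + (-1)(-2) = -22 = -22 ✓

x = -3, y = -5, z = -2


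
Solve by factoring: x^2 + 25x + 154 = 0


We need two numbers that multiply to 154 and add to 25.
Those numbers are 11 and 14 (since 11 * 14 = 154 and 11 + 14 = 25).
So x^2 + 25x + 154 = (x + 11)(x + 14) = 0
Setting each factor to zero: x = -11 or x = -14

x = -14, x = -11


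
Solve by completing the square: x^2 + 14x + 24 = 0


Start: x^2 + 14x + 24 = 0
Move constant: x^2 + 14x = -24
Half of 14 is 7, squared is 49
Add 49 to both sides: x^2 + 14x + 49 = 25
(x + 7)^2 = 25
x + 7 = ±5
x = -7 + 5 = -2 or x = -7 - 5 = -12

x = -12, x = -2


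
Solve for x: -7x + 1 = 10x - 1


Starting with: -7x + 1 = 10x - 1
Move all x terms to left: (-7 - 10)x = -1 - 1
Simplify: -17x = -2
Divide both sides by -17: x = 2/17

x = 2/17


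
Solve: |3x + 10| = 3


An absolute value equation |expr| = 3 gives two cases:
Case 1: 3x + 10 = 3
  3x = -7, so x = -7/3
Case 2: 3x + 10 = -3
  3x = -13, so x = -13/3

x = -13/3, x = -7/3


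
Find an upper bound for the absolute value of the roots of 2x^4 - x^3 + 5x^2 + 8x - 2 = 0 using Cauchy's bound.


Cauchy's bound: all roots r satisfy |r| <= 1 + max(|a_i/a_n|) for i = 0,...,n-1
where a_n is the leading coefficient.

Coefficients: [2, -1, 5, 8, -2]
Leading coefficient a_n = 2
Ratios |a_i/a_n|: 1/2, 5/2, 4, 1
Maximum ratio: 4
Cauchy's bound: |r| <= 1 + 4 = 5

Upper bound = 5


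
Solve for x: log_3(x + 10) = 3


Convert to exponential form: x + 10 = 3^3 = 27
x = 27 - 10 = 17
Check: log_3(17 + 10) = log_3(27) = log_3(27) = 3 ✓

x = 17


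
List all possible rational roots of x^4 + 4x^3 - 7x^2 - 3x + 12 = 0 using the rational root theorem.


Rational root theorem: possible roots are ±p/q where:
  p divides the constant term (12): p ∈ {1, 2, 3, 4, 6, 12}
  q divides the leading coefficient (1): q ∈ {1}

All possible rational roots: -12, -6, -4, -3, -2, -1, 1, 2, 3, 4, 6, 12

-12, -6, -4, -3, -2, -1, 1, 2, 3, 4, 6, 12


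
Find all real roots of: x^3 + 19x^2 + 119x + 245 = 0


Let p(x) = x^3 + 19x^2 + 119x + 245. By the rational root theorem (leading coefficient 1), any rational root is an integer divisor of 245: try ±1, ±2, ... in turn.
Test x = 1: value = 384 ≠ 0.
Test x = -1: value = 144 ≠ 0.
Test x = 5: value = 1440 ≠ 0.
Test x = -5: value = 0 ✓, so (x + 5) is a factor.
Synthetic division by (x + 5): bring down 1; 1(-5) + 19 = 14; 14(-5) + 119 = 49; 49(-5) + 245 = 0 → quotient x^2 + 14x + 49, remainder 0.
Solve the quadratic x^2 + 14x + 49 = 0: discriminant = 14^2 - 4(1)(49) = 196 - 196 = 0.
Discriminant = 0, so a double root: x = -14/2 = -7.

x = -7 (multiplicity 2), x = -5


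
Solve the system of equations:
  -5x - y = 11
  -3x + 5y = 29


Using Cramer's rule:
Determinant D = (-5)(5) - (-3)(-1) = -25 - 3 = -28
Dx = (11)(5) - (29)(-1) = 55 + 29 = 84
Dy = (-5)(29) - (-3)(11) = -145 + 33 = -112
x = Dx/D = 84/-28 = -3
y = Dy/D = -112/-28 = 4

x = -3, y = 4


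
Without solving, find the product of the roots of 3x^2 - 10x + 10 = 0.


By Vieta's formulas for ax^2 + bx + c = 0:
  Sum of roots = -b/a
  Product of roots = c/a

Here a = 3, b = -10, c = 10
Sum = -(-10)/3 = 10/3
Product = 10/3 = 10/3

Product = 10/3


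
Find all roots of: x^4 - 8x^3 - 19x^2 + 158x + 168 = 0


Let p(x) = x^4 - 8x^3 - 19x^2 + 158x + 168. By the rational root theorem (leading coefficient 1), any rational root is an integer divisor of 168: try ±1, ±2, ... in turn.
Test x = 1: value = 300 ≠ 0.
Test x = -1: value = 0 ✓, so (x + 1) is a factor.
Synthetic division by (x + 1): bring down 1; 1(-1) - 8 = -9; (-9)(-1) - 19 = -10; (-10)(-1) + 158 = 168; 168(-1) + 168 = 0 → quotient x^3 - 9x^2 - 10x + 168, remainder 0.
Continue with the quotient x^3 - 9x^2 - 10x + 168 (candidates must divide 168; re-test x = -1 first in case it repeats).
Test x = -1: value = 168 ≠ 0.
Test x = 2: value = 120 ≠ 0.
Test x = -2: value = 144 ≠ 0.
Test x = 3: value = 84 ≠ 0.
Test x = -3: value = 90 ≠ 0.
Test x = 4: value = 48 ≠ 0.
Test x = -4: value = 0 ✓, so (x + 4) is a factor.
Synthetic division by (x + 4): bring down 1; 1(-4) - 9 = -13; (-13)(-4) - 10 = 42; 42(-4) + 168 = 0 → quotient x^2 - 13x + 42, remainder 0.
Solve the quadratic x^2 - 13x + 42 = 0: discriminant = (-13)^2 - 4(1)(42) = 169 - 168 = 1.
sqrt(1) = 1, so x = (13 ± 1)/2: x = 7 or x = 6.
Collecting all roots found:

x = -4, x = -1, x = 6, x = 7


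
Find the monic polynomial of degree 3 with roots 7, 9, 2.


A monic polynomial with roots 7, 9, 2 is:
p(x) = (x - 7)(x - 9)(x - 2)
After multiplying by (x - 7): x - 7
After multiplying by (x - 9): x^2 - 16x + 63
After multiplying by (x - 2): x^3 - 18x^2 + 95x - 126

x^3 - 18x^2 + 95x - 126


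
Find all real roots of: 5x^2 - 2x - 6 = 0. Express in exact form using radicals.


Using the quadratic formula: x = (-b ± sqrt(b^2 - 4ac)) / (2a)
Here a = 5, b = -2, c = -6
Discriminant = b^2 - 4ac = (-2)^2 - 4(5)(-6) = 4 + 120 = 124
Since discriminant = 124 > 0, there are two real roots.
x = (2 ± 2*sqrt(31)) / 10
Simplifying: x = (1 ± sqrt(31)) / 5
Numerically: x ≈ 1.3136 or x ≈ -0.9136

x = (1 + sqrt(31)) / 5 or x = (1 - sqrt(31)) / 5


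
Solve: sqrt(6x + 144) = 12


Square both sides: 6x + 144 = 12^2 = 144
6x = 144 - 144 = 0
x = 0
Check: sqrt(6*0 + 144) = sqrt(144) = 12 ✓

x = 0


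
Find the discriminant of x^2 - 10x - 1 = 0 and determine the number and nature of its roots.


For ax^2 + bx + c = 0, discriminant D = b^2 - 4ac
Here a = 1, b = -10, c = -1
D = (-10)^2 - 4(1)(-1) = 100 + 4 = 104

D = 104 > 0 but not a perfect square
The equation has 2 distinct real irrational roots.

Discriminant = 104, 2 distinct real irrational roots


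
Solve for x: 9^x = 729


Express both sides with the same base.
729 = 9^3
Since the bases match: x = 3

x = 3


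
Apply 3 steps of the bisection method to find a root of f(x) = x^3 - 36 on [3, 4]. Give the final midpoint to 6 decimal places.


f(x) = x^3 - 36
f(3) = -9 < 0
f(4) = 28 > 0

Step 1: midpoint = (3.000000 + 4.000000)/2 = 3.500000
  f(3.500000) = 6.875000
  f(mid) > 0, so root is in [3.000000, 3.500000]

Step 2: midpoint = (3.000000 + 3.500000)/2 = 3.250000
  f(3.250000) = -1.671875
  f(mid) < 0, so root is in [3.250000, 3.500000]

Step 3: midpoint = (3.250000 + 3.500000)/2 = 3.375000
  f(3.375000) = 2.443359
  f(mid) > 0, so root is in [3.250000, 3.375000]

midpoint = 3.375000


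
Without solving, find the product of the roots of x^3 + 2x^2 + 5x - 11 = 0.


By Vieta's formulas for x^3 + bx^2 + cx + d = 0:
  r1 + r2 + r3 = -b/a = -2
  r1*r2 + r1*r3 + r2*r3 = c/a = 5
  r1*r2*r3 = -d/a = 11


Product = 11


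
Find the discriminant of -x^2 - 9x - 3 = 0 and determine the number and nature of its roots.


For ax^2 + bx + c = 0, discriminant D = b^2 - 4ac
Here a = -1, b = -9, c = -3
D = (-9)^2 - 4(-1)(-3) = 81 - 12 = 69

D = 69 > 0 but not a perfect square
The equation has 2 distinct real irrational roots.

Discriminant = 69, 2 distinct real irrational roots


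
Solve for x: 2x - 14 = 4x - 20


Starting with: 2x - 14 = 4x - 20
Move all x terms to left: (2 - 4)x = -20 + 14
Simplify: -2x = -6
Divide both sides by -2: x = 3

x = 3


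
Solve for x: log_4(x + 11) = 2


Convert to exponential form: x + 11 = 4^2 = 16
x = 16 - 11 = 5
Check: log_4(5 + 11) = log_4(16) = log_4(16) = 2 ✓

x = 5


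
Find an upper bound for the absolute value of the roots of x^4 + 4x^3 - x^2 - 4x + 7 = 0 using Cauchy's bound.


Cauchy's bound: all roots r satisfy |r| <= 1 + max(|a_i/a_n|) for i = 0,...,n-1
where a_n is the leading coefficient.

Coefficients: [1, 4, -1, -4, 7]
Leading coefficient a_n = 1
Ratios |a_i/a_n|: 4, 1, 4, 7
Maximum ratio: 7
Cauchy's bound: |r| <= 1 + 7 = 8

Upper bound = 8


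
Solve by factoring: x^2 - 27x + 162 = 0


We need two numbers that multiply to 162 and add to -27.
Those numbers are -18 and -9 (since (-18) * (-9) = 162 and (-18) + (-9) = -27).
So x^2 - 27x + 162 = (x - 18)(x - 9) = 0
Setting each factor to zero: x = 18 or x = 9

x = 9, x = 18


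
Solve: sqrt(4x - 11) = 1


Square both sides: 4x - 11 = 1^2 = 1
4x = 1 + 11 = 12
x = 3
Check: sqrt(4*3 - 11) = sqrt(1) = 1 ✓

x = 3


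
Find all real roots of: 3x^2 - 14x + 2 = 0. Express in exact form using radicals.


Using the quadratic formula: x = (-b ± sqrt(b^2 - 4ac)) / (2a)
Here a = 3, b = -14, c = 2
Discriminant = b^2 - 4ac = (-14)^2 - 4(3)(2) = 196 - 24 = 172
Since discriminant = 172 > 0, there are two real roots.
x = (14 ± 2*sqrt(43)) / 6
Simplifying: x = (7 ± sqrt(43)) / 3
Numerically: x ≈ 4.5191 or x ≈ 0.1475

x = (7 + sqrt(43)) / 3 or x = (7 - sqrt(43)) / 3


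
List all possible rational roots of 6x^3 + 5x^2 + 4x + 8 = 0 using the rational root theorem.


Rational root theorem: possible roots are ±p/q where:
  p divides the constant term (8): p ∈ {1, 2, 4, 8}
  q divides the leading coefficient (6): q ∈ {1, 2, 3, 6}

All possible rational roots: -8, -4, -8/3, -2, -4/3, -1, -2/3, -1/2, -1/3, -1/6, 1/6, 1/3, 1/2, 2/3, 1, 4/3, 2, 8/3, 4, 8

-8, -4, -8/3, -2, -4/3, -1, -2/3, -1/2, -1/3, -1/6, 1/6, 1/3, 1/2, 2/3, 1, 4/3, 2, 8/3, 4, 8


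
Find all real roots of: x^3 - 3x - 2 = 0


Let p(x) = x^3 - 3x - 2. By the rational root theorem (leading coefficient 1), any rational root is an integer divisor of 2: try ±1, ±2, ... in turn.
Test x = 1: value = -4 ≠ 0.
Test x = -1: value = 0 ✓, so (x + 1) is a factor.
Synthetic division by (x + 1): bring down 1; 1(-1) + 0 = -1; (-1)(-1) - 3 = -2; (-2)(-1) - 2 = 0 → quotient x^2 - x - 2, remainder 0.
Solve the quadratic x^2 - x - 2 = 0: discriminant = (-1)^2 - 4(1)(-2) = 1 + 8 = 9.
sqrt(9) = 3, so x = (1 ± 3)/2: x = 2 or x = -1.

x = -1 (multiplicity 2), x = 2


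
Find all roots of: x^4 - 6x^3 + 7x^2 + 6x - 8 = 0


Let p(x) = x^4 - 6x^3 + 7x^2 + 6x - 8. By the rational root theorem (leading coefficient 1), any rational root is an integer divisor of 8: try ±1, ±2, ... in turn.
Test x = 1: value = 0 ✓, so (x - 1) is a factor.
Synthetic division by (x - 1): bring down 1; 1(1) - 6 = -5; (-5)(1) + 7 = 2; 2(1) + 6 = 8; 8(1) - 8 = 0 → quotient x^3 - 5x^2 + 2x + 8, remainder 0.
Continue with the quotient x^3 - 5x^2 + 2x + 8 (candidates must divide 8; re-test x = 1 first in case it repeats).
Test x = 1: value = 6 ≠ 0.
Test x = -1: value = 0 ✓, so (x + 1) is a factor.
Synthetic division by (x + 1): bring down 1; 1(-1) - 5 = -6; (-6)(-1) + 2 = 8; 8(-1) + 8 = 0 → quotient x^2 - 6x + 8, remainder 0.
Solve the quadratic x^2 - 6x + 8 = 0: discriminant = (-6)^2 - 4(1)(8) = 36 - 32 = 4.
sqrt(4) = 2, so x = (6 ± 2)/2: x = 4 or x = 2.
Collecting all roots found:

x = -1, x = 1, x = 2, x = 4


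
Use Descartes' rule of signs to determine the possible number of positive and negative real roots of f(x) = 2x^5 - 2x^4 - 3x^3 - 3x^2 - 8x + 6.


Descartes' rule of signs:

For positive roots, count sign changes in f(x) = 2x^5 - 2x^4 - 3x^3 - 3x^2 - 8x + 6:
Signs of coefficients: +, -, -, -, -, +
Number of sign changes: 2
Possible positive real roots: 2, 0

For negative roots, examine f(-x) = -2x^5 - 2x^4 + 3x^3 - 3x^2 + 8x + 6:
Signs of coefficients: -, -, +, -, +, +
Number of sign changes: 3
Possible negative real roots: 3, 1

Positive roots: 2 or 0; Negative roots: 3 or 1


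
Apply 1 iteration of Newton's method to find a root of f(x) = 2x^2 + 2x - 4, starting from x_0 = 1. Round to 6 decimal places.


Newton's method: x_(n+1) = x_n - f(x_n)/f'(x_n)
f(x) = 2x^2 + 2x - 4
f'(x) = 4x + 2

Iteration 1:
  f(1.000000) = 0.000000
  f'(1.000000) = 6.000000
  x_1 = 1.000000 - (0.000000)/(6.000000) = 1.000000

x_1 = 1.000000


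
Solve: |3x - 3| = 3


An absolute value equation |expr| = 3 gives two cases:
Case 1: 3x - 3 = 3
  3x = 6, so x = 2
Case 2: 3x - 3 = -3
  3x = 0, so x = 0

x = 0, x = 2


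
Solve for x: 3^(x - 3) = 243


Express both sides with the same base.
243 = 3^5
Since the bases match, equate exponents: x - 3 = 5
So x = 5 - (-3) = 8

x = 8


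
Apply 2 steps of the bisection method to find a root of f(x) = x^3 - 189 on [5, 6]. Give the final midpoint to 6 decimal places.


f(x) = x^3 - 189
f(5) = -64 < 0
f(6) = 27 > 0

Step 1: midpoint = (5.000000 + 6.000000)/2 = 5.500000
  f(5.500000) = -22.625000
  f(mid) < 0, so root is in [5.500000, 6.000000]

Step 2: midpoint = (5.500000 + 6.000000)/2 = 5.750000
  f(5.750000) = 1.109375
  f(mid) > 0, so root is in [5.500000, 5.750000]

midpoint = 5.750000


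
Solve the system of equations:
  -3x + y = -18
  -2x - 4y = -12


Using Cramer's rule:
Determinant D = (-3)(-4) - (-2)(1) = 12 + 2 = 14
Dx = (-18)(-4) - (-12)(1) = 72 + 12 = 84
Dy = (-3)(-12) - (-2)(-18) = 36 - 36 = 0
x = Dx/D = 84/14 = 6
y = Dy/D = 0/14 = 0

x = 6, y = 0


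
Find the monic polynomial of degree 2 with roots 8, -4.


A monic polynomial with roots 8, -4 is:
p(x) = (x - 8)(x + 4)
After multiplying by (x - 8): x - 8
After multiplying by (x + 4): x^2 - 4x - 32

x^2 - 4x - 32


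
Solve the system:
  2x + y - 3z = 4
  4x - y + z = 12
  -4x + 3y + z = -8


Using Cramer's rule. Expand each determinant along the first row.
D  = 2*[(-1)*1 - 1*3] - 1*[4*1 - 1*(-4)] + (-3)*[4*3 - (-1)*(-4)]
  = 2*(-4) - 1*(8) + (-3)*(8) = -40
Dx = 4*[(-1)*1 - 1*3] - 1*[12*1 - 1*(-8)] + (-3)*[12*3 - (-1)*(-8)]
  = 4*(-4) - 1*(20) + (-3)*(28) = -120
Dy = 2*[12*1 - 1*(-8)] - 4*[4*1 - 1*(-4)] + (-3)*[4*(-8) - 12*(-4)]
  = 2*(20) - 4*(8) + (-3)*(16) = -40
Dz = 2*[(-1)*(-8) - 12*3] - 1*[4*(-8) - 12*(-4)] + 4*[4*3 - (-1)*(-4)]
  = 2*(-28) - 1*(16) + 4*(8) = -40
x = Dx/D = -120/-40 = 3, y = Dy/D = -40/-40 = 1, z = Dz/D = -40/-40 = 1
Check eq1: (2)(3) + (1)(1) + (-3)(1) = 4 = 4 ✓
Check eq2: (4)(3) + (-1)(1) + (1)(1) = 12 = 12 ✓
Check eq3: (-4)(3) + (3)(1) + (1)(1) = -8 = -8 ✓

x = 3, y = 1, z = 1


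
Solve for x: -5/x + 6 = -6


Subtract 6 from both sides: -5/x = -12
Multiply both sides by x: -5 = -12 * x
Divide by -12: x = 5/12

x = 5/12


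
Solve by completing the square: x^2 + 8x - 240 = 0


Start: x^2 + 8x - 240 = 0
Move constant: x^2 + 8x = 240
Half of 8 is 4, squared is 16
Add 16 to both sides: x^2 + 8x + 16 = 256
(x + 4)^2 = 256
x + 4 = ±16
x = -4 + 16 = 12 or x = -4 - 16 = -20

x = -20, x = 12


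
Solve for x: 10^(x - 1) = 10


Express both sides with the same base.
10 = 10^1
Since the bases match, equate exponents: x - 1 = 1
So x = 1 - (-1) = 2

x = 2


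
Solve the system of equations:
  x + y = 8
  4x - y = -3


Using Cramer's rule:
Determinant D = (1)(-1) - (4)(1) = -1 - 4 = -5
Dx = (8)(-1) - (-3)(1) = -8 + 3 = -5
Dy = (1)(-3) - (4)(8) = -3 - 32 = -35
x = Dx/D = -5/-5 = 1
y = Dy/D = -35/-5 = 7

x = 1, y = 7


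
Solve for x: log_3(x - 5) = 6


Convert to exponential form: x - 5 = 3^6 = 729
x = 729 + 5 = 734
Check: log_3(734 - 5) = log_3(729) = log_3(729) = 6 ✓

x = 734


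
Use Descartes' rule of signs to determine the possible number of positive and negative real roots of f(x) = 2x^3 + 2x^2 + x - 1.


Descartes' rule of signs:

For positive roots, count sign changes in f(x) = 2x^3 + 2x^2 + x - 1:
Signs of coefficients: +, +, +, -
Number of sign changes: 1
Possible positive real roots: 1

For negative roots, examine f(-x) = -2x^3 + 2x^2 - x - 1:
Signs of coefficients: -, +, -, -
Number of sign changes: 2
Possible negative real roots: 2, 0

Positive roots: 1; Negative roots: 2 or 0


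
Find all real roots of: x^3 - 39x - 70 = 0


Let p(x) = x^3 - 39x - 70. By the rational root theorem (leading coefficient 1), any rational root is an integer divisor of 70: try ±1, ±2, ... in turn.
Test x = 1: value = -108 ≠ 0.
Test x = -1: value = -32 ≠ 0.
Test x = 2: value = -140 ≠ 0.
Test x = -2: value = 0 ✓, so (x + 2) is a factor.
Synthetic division by (x + 2): bring down 1; 1(-2) + 0 = -2; (-2)(-2) - 39 = -35; (-35)(-2) - 70 = 0 → quotient x^2 - 2x - 35, remainder 0.
Solve the quadratic x^2 - 2x - 35 = 0: discriminant = (-2)^2 - 4(1)(-35) = 4 + 140 = 144.
sqrt(144) = 12, so x = (2 ± 12)/2: x = 7 or x = -5.

x = -5, x = -2, x = 7


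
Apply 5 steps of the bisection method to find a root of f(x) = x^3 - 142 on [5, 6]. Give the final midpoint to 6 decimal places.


f(x) = x^3 - 142
f(5) = -17 < 0
f(6) = 74 > 0

Step 1: midpoint = (5.000000 + 6.000000)/2 = 5.500000
  f(5.500000) = 24.375000
  f(mid) > 0, so root is in [5.000000, 5.500000]

Step 2: midpoint = (5.000000 + 5.500000)/2 = 5.250000
  f(5.250000) = 2.703125
  f(mid) > 0, so root is in [5.000000, 5.250000]

Step 3: midpoint = (5.000000 + 5.250000)/2 = 5.125000
  f(5.125000) = -7.388672
  f(mid) < 0, so root is in [5.125000, 5.250000]

Step 4: midpoint = (5.125000 + 5.250000)/2 = 5.187500
  f(5.187500) = -2.403564
  f(mid) < 0, so root is in [5.187500, 5.250000]

Step 5: midpoint = (5.187500 + 5.250000)/2 = 5.218750
  f(5.218750) = 0.134491
  f(mid) > 0, so root is in [5.187500, 5.218750]

midpoint = 5.218750


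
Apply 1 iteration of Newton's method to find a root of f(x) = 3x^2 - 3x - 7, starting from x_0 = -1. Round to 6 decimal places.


Newton's method: x_(n+1) = x_n - f(x_n)/f'(x_n)
f(x) = 3x^2 - 3x - 7
f'(x) = 6x - 3

Iteration 1:
  f(-1.000000) = -1.000000
  f'(-1.000000) = -9.000000
  x_1 = -1.000000 - (-1.000000)/(-9.000000) = -1.111111

x_1 = -1.111111


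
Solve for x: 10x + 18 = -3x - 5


Starting with: 10x + 18 = -3x - 5
Move all x terms to left: (10 + 3)x = -5 - 18
Simplify: 13x = -23
Divide both sides by 13: x = -23/13

x = -23/13


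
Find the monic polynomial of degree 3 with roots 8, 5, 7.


A monic polynomial with roots 8, 5, 7 is:
p(x) = (x - 8)(x - 5)(x - 7)
After multiplying by (x - 8): x - 8
After multiplying by (x - 5): x^2 - 13x + 40
After multiplying by (x - 7): x^3 - 20x^2 + 131x - 280

x^3 - 20x^2 + 131x - 280


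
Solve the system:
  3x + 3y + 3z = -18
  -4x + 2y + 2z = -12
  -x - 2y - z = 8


Using Cramer's rule. Expand each determinant along the first row.
D  = 3*[2*(-1) - 2*(-2)] - 3*[(-4)*(-1) - 2*(-1)] + 3*[(-4)*(-2) - 2*(-1)]
  = 3*(2) - 3*(6) + 3*(10) = 18
Dx = (-18)*[2*(-1) - 2*(-2)] - 3*[(-12)*(-1) - 2*8] + 3*[(-12)*(-2) - 2*8]
  = (-18)*(2) - 3*(-4) + 3*(8) = 0
Dy = 3*[(-12)*(-1) - 2*8] - (-18)*[(-4)*(-1) - 2*(-1)] + 3*[(-4)*8 - (-12)*(-1)]
  = 3*(-4) - (-18)*(6) + 3*(-44) = -36
Dz = 3*[2*8 - (-12)*(-2)] - 3*[(-4)*8 - (-12)*(-1)] + (-18)*[(-4)*(-2) - 2*(-1)]
  = 3*(-8) - 3*(-44) + (-18)*(10) = -72
x = Dx/D = 0/18 = 0, y = Dy/D = -36/18 = -2, z = Dz/D = -72/18 = -4
Check eq1: (3)(0) + (3)(-2) + (3)(-4) = -18 = -18 ✓
Check eq2: (-4)(0) + (2)(-2) + (2)(-4) = -12 = -12 ✓
Check eq3: (-1)(0) + (-2)(-2) + (-1)(-4) = 8 = 8 ✓

x = 0, y = -2, z = -4


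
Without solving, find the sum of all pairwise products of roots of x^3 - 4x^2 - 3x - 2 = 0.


By Vieta's formulas for x^3 + bx^2 + cx + d = 0:
  r1 + r2 + r3 = -b/a = 4
  r1*r2 + r1*r3 + r2*r3 = c/a = -3
  r1*r2*r3 = -d/a = 2


Sum of pairwise products = -3


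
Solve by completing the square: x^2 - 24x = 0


Start: x^2 - 24x + 0 = 0
Move constant: x^2 - 24x = 0
Half of -24 is -12, squared is 144
Add 144 to both sides: x^2 - 24x + 144 = 144
(x - 12)^2 = 144
x - 12 = ±12
x = 12 + 12 = 24 or x = 12 - 12 = 0

x = 0, x = 24


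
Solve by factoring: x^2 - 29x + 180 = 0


We need two numbers that multiply to 180 and add to -29.
Those numbers are -9 and -20 (since (-9) * (-20) = 180 and (-9) + (-20) = -29).
So x^2 - 29x + 180 = (x - 9)(x - 20) = 0
Setting each factor to zero: x = 9 or x = 20

x = 9, x = 20


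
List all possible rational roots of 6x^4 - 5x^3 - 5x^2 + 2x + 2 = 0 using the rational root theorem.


Rational root theorem: possible roots are ±p/q where:
  p divides the constant term (2): p ∈ {1, 2}
  q divides the leading coefficient (6): q ∈ {1, 2, 3, 6}

All possible rational roots: -2, -1, -2/3, -1/2, -1/3, -1/6, 1/6, 1/3, 1/2, 2/3, 1, 2

-2, -1, -2/3, -1/2, -1/3, -1/6, 1/6, 1/3, 1/2, 2/3, 1, 2


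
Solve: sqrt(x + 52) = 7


Square both sides: x + 52 = 7^2 = 49
x = 49 - 52 = -3
x = -3
Check: sqrt(1*(-3) + 52) = sqrt(49) = 7 ✓

x = -3


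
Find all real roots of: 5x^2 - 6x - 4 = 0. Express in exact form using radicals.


Using the quadratic formula: x = (-b ± sqrt(b^2 - 4ac)) / (2a)
Here a = 5, b = -6, c = -4
Discriminant = b^2 - 4ac = (-6)^2 - 4(5)(-4) = 36 + 80 = 116
Since discriminant = 116 > 0, there are two real roots.
x = (6 ± 2*sqrt(29)) / 10
Simplifying: x = (3 ± sqrt(29)) / 5
Numerically: x ≈ 1.6770 or x ≈ -0.4770

x = (3 + sqrt(29)) / 5 or x = (3 - sqrt(29)) / 5


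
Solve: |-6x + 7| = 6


An absolute value equation |expr| = 6 gives two cases:
Case 1: -6x + 7 = 6
  -6x = -1, so x = 1/6
Case 2: -6x + 7 = -6
  -6x = -13, so x = 13/6

x = 1/6, x = 13/6


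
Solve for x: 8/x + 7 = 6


Subtract 7 from both sides: 8/x = -1
Multiply both sides by x: 8 = -1 * x
Divide by -1: x = -8

x = -8


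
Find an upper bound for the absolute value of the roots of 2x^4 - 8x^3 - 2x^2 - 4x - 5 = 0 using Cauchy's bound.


Cauchy's bound: all roots r satisfy |r| <= 1 + max(|a_i/a_n|) for i = 0,...,n-1
where a_n is the leading coefficient.

Coefficients: [2, -8, -2, -4, -5]
Leading coefficient a_n = 2
Ratios |a_i/a_n|: 4, 1, 2, 5/2
Maximum ratio: 4
Cauchy's bound: |r| <= 1 + 4 = 5

Upper bound = 5


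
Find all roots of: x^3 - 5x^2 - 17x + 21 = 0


Let p(x) = x^3 - 5x^2 - 17x + 21. By the rational root theorem (leading coefficient 1), any rational root is an integer divisor of 21: try ±1, ±2, ... in turn.
Test x = 1: value = 0 ✓, so (x - 1) is a factor.
Synthetic division by (x - 1): bring down 1; 1(1) - 5 = -4; (-4)(1) - 17 = -21; (-21)(1) + 21 = 0 → quotient x^2 - 4x - 21, remainder 0.
Solve the quadratic x^2 - 4x - 21 = 0: discriminant = (-4)^2 - 4(1)(-21) = 16 + 84 = 100.
sqrt(100) = 10, so x = (4 ± 10)/2: x = 7 or x = -3.
Collecting all roots found:

x = -3, x = 1, x = 7


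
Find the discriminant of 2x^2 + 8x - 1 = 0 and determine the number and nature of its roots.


For ax^2 + bx + c = 0, discriminant D = b^2 - 4ac
Here a = 2, b = 8, c = -1
D = (8)^2 - 4(2)(-1) = 64 + 8 = 72

D = 72 > 0 but not a perfect square
The equation has 2 distinct real irrational roots.

Discriminant = 72, 2 distinct real irrational roots


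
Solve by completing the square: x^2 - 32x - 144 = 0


Start: x^2 - 32x - 144 = 0
Move constant: x^2 - 32x = 144
Half of -32 is -16, squared is 256
Add 256 to both sides: x^2 - 32x + 256 = 400
(x - 16)^2 = 400
x - 16 = ±20
x = 16 + 20 = 36 or x = 16 - 20 = -4

x = -4, x = 36


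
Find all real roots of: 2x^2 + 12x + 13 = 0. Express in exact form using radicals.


Using the quadratic formula: x = (-b ± sqrt(b^2 - 4ac)) / (2a)
Here a = 2, b = 12, c = 13
Discriminant = b^2 - 4ac = 12^2 - 4(2)(13) = 144 - 104 = 40
Since discriminant = 40 > 0, there are two real roots.
x = (-12 ± 2*sqrt(10)) / 4
Simplifying: x = (-6 ± sqrt(10)) / 2
Numerically: x ≈ -1.4189 or x ≈ -4.5811

x = (-6 + sqrt(10)) / 2 or x = (-6 - sqrt(10)) / 2


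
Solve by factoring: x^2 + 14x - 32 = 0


We need two numbers that multiply to -32 and add to 14.
Those numbers are -2 and 16 (since (-2) * 16 = -32 and (-2) + 16 = 14).
So x^2 + 14x - 32 = (x - 2)(x + 16) = 0
Setting each factor to zero: x = 2 or x = -16

x = -16, x = 2


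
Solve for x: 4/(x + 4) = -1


Multiply both sides by (x + 4): 4 = -1(x + 4)
Distribute: 4 = -x - 4
-x = 4 + 4 = 8
x = -8

x = -8


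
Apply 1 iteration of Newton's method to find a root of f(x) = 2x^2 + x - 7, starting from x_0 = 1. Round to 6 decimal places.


Newton's method: x_(n+1) = x_n - f(x_n)/f'(x_n)
f(x) = 2x^2 + x - 7
f'(x) = 4x + 1

Iteration 1:
  f(1.000000) = -4.000000
  f'(1.000000) = 5.000000
  x_1 = 1.000000 - (-4.000000)/(5.000000) = 1.800000

x_1 = 1.800000


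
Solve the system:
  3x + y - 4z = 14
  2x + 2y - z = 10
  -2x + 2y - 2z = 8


Using Cramer's rule. Expand each determinant along the first row.
D  = 3*[2*(-2) - (-1)*2] - 1*[2*(-2) - (-1)*(-2)] + (-4)*[2*2 - 2*(-2)]
  = 3*(-2) - 1*(-6) + (-4)*(8) = -32
Dx = 14*[2*(-2) - (-1)*2] - 1*[10*(-2) - (-1)*8] + (-4)*[10*2 - 2*8]
  = 14*(-2) - 1*(-12) + (-4)*(4) = -32
Dy = 3*[10*(-2) - (-1)*8] - 14*[2*(-2) - (-1)*(-2)] + (-4)*[2*8 - 10*(-2)]
  = 3*(-12) - 14*(-6) + (-4)*(36) = -96
Dz = 3*[2*8 - 10*2] - 1*[2*8 - 10*(-2)] + 14*[2*2 - 2*(-2)]
  = 3*(-4) - 1*(36) + 14*(8) = 64
x = Dx/D = -32/-32 = 1, y = Dy/D = -96/-32 = 3, z = Dz/D = 64/-32 = -2
Check eq1: (3)(1) + (1)(3) + (-4)(-2) = 14 = 14 ✓
Check eq2: (2)(1) + (2)(3) + (-1)(-2) = 10 = 10 ✓
Check eq3: (-2)(1) + (2)(3) + (-2)(-2) = 8 = 8 ✓

x = 1, y = 3, z = -2


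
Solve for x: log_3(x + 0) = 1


Convert to exponential form: x + 0 = 3^1 = 3
x = 3 - 0 = 3
Check: log_3(3 + 0) = log_3(3) = log_3(3) = 1 ✓

x = 3


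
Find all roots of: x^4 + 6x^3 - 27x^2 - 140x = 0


The constant term is 0, so x = 0 is a root. Factor out x:
  x^3 + 6x^2 - 27x - 140 = 0
Let p(x) = x^3 + 6x^2 - 27x - 140. By the rational root theorem (leading coefficient 1), any rational root is an integer divisor of 140: try ±1, ±2, ... in turn.
Test x = 1: value = -160 ≠ 0.
Test x = -1: value = -108 ≠ 0.
Test x = 2: value = -162 ≠ 0.
Test x = -2: value = -70 ≠ 0.
Test x = 4: value = -88 ≠ 0.
Test x = -4: value = 0 ✓, so (x + 4) is a factor.
Synthetic division by (x + 4): bring down 1; 1(-4) + 6 = 2; 2(-4) - 27 = -35; (-35)(-4) - 140 = 0 → quotient x^2 + 2x - 35, remainder 0.
Solve the quadratic x^2 + 2x - 35 = 0: discriminant = 2^2 - 4(1)(-35) = 4 + 140 = 144.
sqrt(144) = 12, so x = (-2 ± 12)/2: x = 5 or x = -7.
Collecting all roots found:

x = -7, x = -4, x = 0, x = 5


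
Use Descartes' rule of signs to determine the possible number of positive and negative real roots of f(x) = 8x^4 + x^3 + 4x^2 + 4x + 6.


Descartes' rule of signs:

For positive roots, count sign changes in f(x) = 8x^4 + x^3 + 4x^2 + 4x + 6:
Signs of coefficients: +, +, +, +, +
Number of sign changes: 0
Possible positive real roots: 0

For negative roots, examine f(-x) = 8x^4 - x^3 + 4x^2 - 4x + 6:
Signs of coefficients: +, -, +, -, +
Number of sign changes: 4
Possible negative real roots: 4, 2, 0

Positive roots: 0; Negative roots: 4 or 2 or 0


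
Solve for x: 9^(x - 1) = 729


Express both sides with the same base.
729 = 9^3
Since the bases match, equate exponents: x - 1 = 3
So x = 3 - (-1) = 4

x = 4


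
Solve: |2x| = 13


An absolute value equation |expr| = 13 gives two cases:
Case 1: 2x = 13
  2x = 13, so x = 13/2
Case 2: 2x = -13
  2x = -13, so x = -13/2

x = -13/2, x = 13/2


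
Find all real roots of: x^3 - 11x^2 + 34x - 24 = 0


Let p(x) = x^3 - 11x^2 + 34x - 24. By the rational root theorem (leading coefficient 1), any rational root is an integer divisor of 24: try ±1, ±2, ... in turn.
Test x = 1: value = 0 ✓, so (x - 1) is a factor.
Synthetic division by (x - 1): bring down 1; 1(1) - 11 = -10; (-10)(1) + 34 = 24; 24(1) - 24 = 0 → quotient x^2 - 10x + 24, remainder 0.
Solve the quadratic x^2 - 10x + 24 = 0: discriminant = (-10)^2 - 4(1)(24) = 100 - 96 = 4.
sqrt(4) = 2, so x = (10 ± 2)/2: x = 6 or x = 4.

x = 1, x = 4, x = 6


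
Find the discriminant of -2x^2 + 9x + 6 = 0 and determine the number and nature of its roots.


For ax^2 + bx + c = 0, discriminant D = b^2 - 4ac
Here a = -2, b = 9, c = 6
D = (9)^2 - 4(-2)(6) = 81 + 48 = 129

D = 129 > 0 but not a perfect square
The equation has 2 distinct real irrational roots.

Discriminant = 129, 2 distinct real irrational roots


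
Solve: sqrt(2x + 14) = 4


Square both sides: 2x + 14 = 4^2 = 16
2x = 16 - 14 = 2
x = 1
Check: sqrt(2*1 + 14) = sqrt(16) = 4 ✓

x = 1


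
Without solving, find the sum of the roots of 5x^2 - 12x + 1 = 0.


By Vieta's formulas for ax^2 + bx + c = 0:
  Sum of roots = -b/a
  Product of roots = c/a

Here a = 5, b = -12, c = 1
Sum = -(-12)/5 = 12/5
Product = 1/5 = 1/5

Sum = 12/5


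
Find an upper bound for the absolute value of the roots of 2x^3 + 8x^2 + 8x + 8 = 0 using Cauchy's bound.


Cauchy's bound: all roots r satisfy |r| <= 1 + max(|a_i/a_n|) for i = 0,...,n-1
where a_n is the leading coefficient.

Coefficients: [2, 8, 8, 8]
Leading coefficient a_n = 2
Ratios |a_i/a_n|: 4, 4, 4
Maximum ratio: 4
Cauchy's bound: |r| <= 1 + 4 = 5

Upper bound = 5


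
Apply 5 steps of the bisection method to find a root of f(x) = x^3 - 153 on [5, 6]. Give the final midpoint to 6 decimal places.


f(x) = x^3 - 153
f(5) = -28 < 0
f(6) = 63 > 0

Step 1: midpoint = (5.000000 + 6.000000)/2 = 5.500000
  f(5.500000) = 13.375000
  f(mid) > 0, so root is in [5.000000, 5.500000]

Step 2: midpoint = (5.000000 + 5.500000)/2 = 5.250000
  f(5.250000) = -8.296875
  f(mid) < 0, so root is in [5.250000, 5.500000]

Step 3: midpoint = (5.250000 + 5.500000)/2 = 5.375000
  f(5.375000) = 2.287109
  f(mid) > 0, so root is in [5.250000, 5.375000]

Step 4: midpoint = (5.250000 + 5.375000)/2 = 5.312500
  f(5.312500) = -3.067139
  f(mid) < 0, so root is in [5.312500, 5.375000]

Step 5: midpoint = (5.312500 + 5.375000)/2 = 5.343750
  f(5.343750) = -0.405670
  f(mid) < 0, so root is in [5.343750, 5.375000]

midpoint = 5.343750


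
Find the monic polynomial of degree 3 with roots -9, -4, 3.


A monic polynomial with roots -9, -4, 3 is:
p(x) = (x + 9)(x + 4)(x - 3)
After multiplying by (x + 9): x + 9
After multiplying by (x + 4): x^2 + 13x + 36
After multiplying by (x - 3): x^3 + 10x^2 - 3x - 108

x^3 + 10x^2 - 3x - 108


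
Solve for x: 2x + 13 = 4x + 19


Starting with: 2x + 13 = 4x + 19
Move all x terms to left: (2 - 4)x = 19 - 13
Simplify: -2x = 6
Divide both sides by -2: x = -3

x = -3


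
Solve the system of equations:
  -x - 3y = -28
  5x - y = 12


Using Cramer's rule:
Determinant D = (-1)(-1) - (5)(-3) = 1 + 15 = 16
Dx = (-28)(-1) - (12)(-3) = 28 + 36 = 64
Dy = (-1)(12) - (5)(-28) = -12 + 140 = 128
x = Dx/D = 64/16 = 4
y = Dy/D = 128/16 = 8

x = 4, y = 8


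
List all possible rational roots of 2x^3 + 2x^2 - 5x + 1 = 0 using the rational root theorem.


Rational root theorem: possible roots are ±p/q where:
  p divides the constant term (1): p ∈ {1}
  q divides the leading coefficient (2): q ∈ {1, 2}

All possible rational roots: -1, -1/2, 1/2, 1

-1, -1/2, 1/2, 1


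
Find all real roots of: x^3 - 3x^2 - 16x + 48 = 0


Let p(x) = x^3 - 3x^2 - 16x + 48. By the rational root theorem (leading coefficient 1), any rational root is an integer divisor of 48: try ±1, ±2, ... in turn.
Test x = 1: value = 30 ≠ 0.
Test x = -1: value = 60 ≠ 0.
Test x = 2: value = 12 ≠ 0.
Test x = -2: value = 60 ≠ 0.
Test x = 3: value = 0 ✓, so (x - 3) is a factor.
Synthetic division by (x - 3): bring down 1; 1(3) - 3 = 0; 0(3) - 16 = -16; (-16)(3) + 48 = 0 → quotient x^2 - 16, remainder 0.
Solve the quadratic x^2 - 16 = 0: discriminant = 0^2 - 4(1)(-16) = 0 + 64 = 64.
sqrt(64) = 8, so x = (0 ± 8)/2: x = 4 or x = -4.

x = -4, x = 3, x = 4


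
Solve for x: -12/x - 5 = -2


Subtract -5 from both sides: -12/x = 3
Multiply both sides by x: -12 = 3 * x
Divide by 3: x = -4

x = -4


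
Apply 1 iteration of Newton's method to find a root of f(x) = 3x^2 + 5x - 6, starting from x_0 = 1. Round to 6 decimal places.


Newton's method: x_(n+1) = x_n - f(x_n)/f'(x_n)
f(x) = 3x^2 + 5x - 6
f'(x) = 6x + 5

Iteration 1:
  f(1.000000) = 2.000000
  f'(1.000000) = 11.000000
  x_1 = 1.000000 - (2.000000)/(11.000000) = 0.818182

x_1 = 0.818182


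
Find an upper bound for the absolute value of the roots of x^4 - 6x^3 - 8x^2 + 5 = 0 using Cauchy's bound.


Cauchy's bound: all roots r satisfy |r| <= 1 + max(|a_i/a_n|) for i = 0,...,n-1
where a_n is the leading coefficient.

Coefficients: [1, -6, -8, 0, 5]
Leading coefficient a_n = 1
Ratios |a_i/a_n|: 6, 8, 0, 5
Maximum ratio: 8
Cauchy's bound: |r| <= 1 + 8 = 9

Upper bound = 9


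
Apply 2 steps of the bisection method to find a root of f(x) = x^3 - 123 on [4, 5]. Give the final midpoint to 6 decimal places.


f(x) = x^3 - 123
f(4) = -59 < 0
f(5) = 2 > 0

Step 1: midpoint = (4.000000 + 5.000000)/2 = 4.500000
  f(4.500000) = -31.875000
  f(mid) < 0, so root is in [4.500000, 5.000000]

Step 2: midpoint = (4.500000 + 5.000000)/2 = 4.750000
  f(4.750000) = -15.828125
  f(mid) < 0, so root is in [4.750000, 5.000000]

midpoint = 4.750000
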